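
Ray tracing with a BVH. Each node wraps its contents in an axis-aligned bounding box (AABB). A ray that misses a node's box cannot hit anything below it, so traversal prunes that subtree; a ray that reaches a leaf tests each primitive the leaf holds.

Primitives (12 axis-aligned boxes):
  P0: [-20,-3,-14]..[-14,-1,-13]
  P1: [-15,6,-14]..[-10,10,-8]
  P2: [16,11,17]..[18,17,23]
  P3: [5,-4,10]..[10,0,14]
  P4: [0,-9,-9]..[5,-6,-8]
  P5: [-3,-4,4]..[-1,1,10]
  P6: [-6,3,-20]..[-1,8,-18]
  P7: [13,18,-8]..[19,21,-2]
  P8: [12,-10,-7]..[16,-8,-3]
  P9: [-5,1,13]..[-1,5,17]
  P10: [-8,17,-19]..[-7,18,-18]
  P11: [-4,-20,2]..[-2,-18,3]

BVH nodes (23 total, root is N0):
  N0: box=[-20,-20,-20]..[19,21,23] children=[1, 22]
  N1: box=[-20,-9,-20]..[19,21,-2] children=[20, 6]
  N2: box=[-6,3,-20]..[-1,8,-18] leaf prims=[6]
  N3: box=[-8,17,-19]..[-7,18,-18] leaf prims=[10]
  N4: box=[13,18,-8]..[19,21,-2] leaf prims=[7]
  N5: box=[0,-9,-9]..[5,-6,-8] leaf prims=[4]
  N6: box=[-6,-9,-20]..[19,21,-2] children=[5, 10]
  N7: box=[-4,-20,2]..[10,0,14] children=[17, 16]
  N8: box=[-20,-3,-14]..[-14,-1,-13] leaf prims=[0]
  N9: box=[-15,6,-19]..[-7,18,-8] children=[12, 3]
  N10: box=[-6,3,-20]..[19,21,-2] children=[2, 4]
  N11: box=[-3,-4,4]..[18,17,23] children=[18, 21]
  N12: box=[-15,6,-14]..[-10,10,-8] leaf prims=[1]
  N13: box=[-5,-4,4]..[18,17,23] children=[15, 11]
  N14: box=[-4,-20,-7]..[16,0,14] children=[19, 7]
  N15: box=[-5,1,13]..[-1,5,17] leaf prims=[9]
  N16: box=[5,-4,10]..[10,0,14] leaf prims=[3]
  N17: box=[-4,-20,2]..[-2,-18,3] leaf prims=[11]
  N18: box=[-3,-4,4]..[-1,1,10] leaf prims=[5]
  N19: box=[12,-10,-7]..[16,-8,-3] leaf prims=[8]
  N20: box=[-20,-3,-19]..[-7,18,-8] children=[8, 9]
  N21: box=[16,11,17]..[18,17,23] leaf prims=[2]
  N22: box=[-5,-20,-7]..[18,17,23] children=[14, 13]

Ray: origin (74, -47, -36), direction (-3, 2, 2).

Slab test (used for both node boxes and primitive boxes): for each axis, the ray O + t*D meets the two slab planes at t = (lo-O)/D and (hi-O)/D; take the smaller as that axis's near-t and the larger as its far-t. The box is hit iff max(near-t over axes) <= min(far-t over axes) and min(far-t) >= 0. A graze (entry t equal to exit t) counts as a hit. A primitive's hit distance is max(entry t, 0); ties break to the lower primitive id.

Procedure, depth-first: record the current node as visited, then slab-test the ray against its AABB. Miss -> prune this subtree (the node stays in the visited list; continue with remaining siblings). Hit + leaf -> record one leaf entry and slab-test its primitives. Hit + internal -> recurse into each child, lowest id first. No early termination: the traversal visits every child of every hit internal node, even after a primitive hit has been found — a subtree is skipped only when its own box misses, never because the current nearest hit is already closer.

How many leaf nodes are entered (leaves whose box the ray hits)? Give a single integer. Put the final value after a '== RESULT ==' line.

Walk:
N0 x:[55/3,94/3] y:[27/2,34] z:[8,59/2] -> hit [55/3,59/2], descend [1, 22]
  N1 x:[55/3,94/3] y:[19,34] z:[8,17] -> miss, prune
  N22 x:[56/3,79/3] y:[27/2,32] z:[29/2,59/2] -> hit [56/3,79/3], descend [13, 14]
    N13 x:[56/3,79/3] y:[43/2,32] z:[20,59/2] -> hit [43/2,79/3], descend [11, 15]
      N11 x:[56/3,77/3] y:[43/2,32] z:[20,59/2] -> hit [43/2,77/3], descend [18, 21]
        N18 x:[25,77/3] y:[43/2,24] z:[20,23] -> miss, prune
        N21 x:[56/3,58/3] y:[29,32] z:[53/2,59/2] -> miss, prune
      N15 x:[25,79/3] y:[24,26] z:[49/2,53/2] -> hit [25,26] leaf, test {P9@t=25}
    N14 x:[58/3,26] y:[27/2,47/2] z:[29/2,25] -> hit [58/3,47/2], descend [7, 19]
      N7 x:[64/3,26] y:[27/2,47/2] z:[19,25] -> hit [64/3,47/2], descend [16, 17]
        N16 x:[64/3,23] y:[43/2,47/2] z:[23,25] -> hit [23,23] leaf, test {P3@t=23}
        N17 x:[76/3,26] y:[27/2,29/2] z:[19,39/2] -> miss, prune
      N19 x:[58/3,62/3] y:[37/2,39/2] z:[29/2,33/2] -> miss, prune

Summary -> nodes [0, 1, 22, 13, 11, 18, 21, 15, 14, 7, 16, 17, 19]; box-tests=13; leaf-entries=2; first=P3

== RESULT ==
2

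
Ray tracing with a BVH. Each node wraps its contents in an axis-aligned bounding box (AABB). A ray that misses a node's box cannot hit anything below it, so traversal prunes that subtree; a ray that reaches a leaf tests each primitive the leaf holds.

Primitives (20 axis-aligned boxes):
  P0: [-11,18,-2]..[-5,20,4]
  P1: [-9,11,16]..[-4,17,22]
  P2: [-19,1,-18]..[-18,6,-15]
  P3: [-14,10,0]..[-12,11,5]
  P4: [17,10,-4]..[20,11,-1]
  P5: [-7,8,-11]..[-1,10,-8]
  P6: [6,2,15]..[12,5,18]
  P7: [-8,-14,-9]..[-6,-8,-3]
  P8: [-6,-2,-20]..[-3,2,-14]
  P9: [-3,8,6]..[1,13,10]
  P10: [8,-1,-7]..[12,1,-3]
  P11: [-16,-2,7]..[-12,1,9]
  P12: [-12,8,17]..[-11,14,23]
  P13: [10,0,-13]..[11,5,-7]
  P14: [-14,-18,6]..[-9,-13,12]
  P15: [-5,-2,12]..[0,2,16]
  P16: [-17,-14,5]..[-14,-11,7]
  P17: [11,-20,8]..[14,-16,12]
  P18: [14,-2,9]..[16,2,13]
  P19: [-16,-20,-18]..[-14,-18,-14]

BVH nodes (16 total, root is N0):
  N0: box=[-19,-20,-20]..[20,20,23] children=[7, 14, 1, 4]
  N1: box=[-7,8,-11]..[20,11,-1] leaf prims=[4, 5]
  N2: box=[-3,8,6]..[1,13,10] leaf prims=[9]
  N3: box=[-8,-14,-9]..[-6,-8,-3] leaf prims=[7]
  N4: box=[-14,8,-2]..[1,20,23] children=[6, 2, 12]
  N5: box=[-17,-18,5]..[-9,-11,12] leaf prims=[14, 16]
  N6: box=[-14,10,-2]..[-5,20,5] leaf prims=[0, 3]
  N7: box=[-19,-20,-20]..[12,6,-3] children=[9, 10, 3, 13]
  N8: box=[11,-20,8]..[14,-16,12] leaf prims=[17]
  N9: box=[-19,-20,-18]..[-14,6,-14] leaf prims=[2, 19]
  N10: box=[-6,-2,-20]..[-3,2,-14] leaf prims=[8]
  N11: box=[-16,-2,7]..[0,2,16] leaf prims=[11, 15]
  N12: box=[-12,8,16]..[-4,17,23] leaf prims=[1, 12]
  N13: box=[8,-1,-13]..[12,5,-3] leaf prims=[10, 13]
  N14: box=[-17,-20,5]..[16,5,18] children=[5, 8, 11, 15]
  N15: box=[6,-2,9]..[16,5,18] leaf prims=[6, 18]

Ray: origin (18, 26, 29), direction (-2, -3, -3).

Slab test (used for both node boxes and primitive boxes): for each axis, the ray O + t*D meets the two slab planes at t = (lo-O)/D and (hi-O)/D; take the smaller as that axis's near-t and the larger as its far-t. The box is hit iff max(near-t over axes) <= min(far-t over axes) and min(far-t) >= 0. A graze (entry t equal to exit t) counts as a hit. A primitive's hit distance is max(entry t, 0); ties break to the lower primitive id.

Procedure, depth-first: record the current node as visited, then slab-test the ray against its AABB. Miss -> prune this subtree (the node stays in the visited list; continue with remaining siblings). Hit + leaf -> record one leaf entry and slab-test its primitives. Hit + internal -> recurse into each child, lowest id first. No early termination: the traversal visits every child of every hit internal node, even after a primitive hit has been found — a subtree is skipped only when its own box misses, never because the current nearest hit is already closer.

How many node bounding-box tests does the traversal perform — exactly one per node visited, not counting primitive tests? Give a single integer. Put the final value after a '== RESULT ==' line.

Traverse from the root:
N0 x:[-1,37/2] y:[2,46/3] z:[2,49/3] -> hit [2,46/3], descend [1, 4, 7, 14]
  N1 x:[-1,25/2] y:[5,6] z:[10,40/3] -> miss, prune
  N4 x:[17/2,16] y:[2,6] z:[2,31/3] -> miss, prune
  N7 x:[3,37/2] y:[20/3,46/3] z:[32/3,49/3] -> hit [32/3,46/3], descend [3, 9, 10, 13]
    N3 x:[12,13] y:[34/3,40/3] z:[32/3,38/3] -> hit [12,38/3] leaf, test {P7@t=12}
    N9 x:[16,37/2] y:[20/3,46/3] z:[43/3,47/3] -> miss, prune
    N10 x:[21/2,12] y:[8,28/3] z:[43/3,49/3] -> miss, prune
    N13 x:[3,5] y:[7,9] z:[32/3,14] -> miss, prune
  N14 x:[1,35/2] y:[7,46/3] z:[11/3,8] -> hit [7,8], descend [5, 8, 11, 15]
    N5 x:[27/2,35/2] y:[37/3,44/3] z:[17/3,8] -> miss, prune
    N8 x:[2,7/2] y:[14,46/3] z:[17/3,7] -> miss, prune
    N11 x:[9,17] y:[8,28/3] z:[13/3,22/3] -> miss, prune
    N15 x:[1,6] y:[7,28/3] z:[11/3,20/3] -> miss, prune

Visited [0, 1, 4, 7, 3, 9, 10, 13, 14, 5, 8, 11, 15]. Tests: 13 box, 1 leaf. Nearest: P7.

== RESULT ==
13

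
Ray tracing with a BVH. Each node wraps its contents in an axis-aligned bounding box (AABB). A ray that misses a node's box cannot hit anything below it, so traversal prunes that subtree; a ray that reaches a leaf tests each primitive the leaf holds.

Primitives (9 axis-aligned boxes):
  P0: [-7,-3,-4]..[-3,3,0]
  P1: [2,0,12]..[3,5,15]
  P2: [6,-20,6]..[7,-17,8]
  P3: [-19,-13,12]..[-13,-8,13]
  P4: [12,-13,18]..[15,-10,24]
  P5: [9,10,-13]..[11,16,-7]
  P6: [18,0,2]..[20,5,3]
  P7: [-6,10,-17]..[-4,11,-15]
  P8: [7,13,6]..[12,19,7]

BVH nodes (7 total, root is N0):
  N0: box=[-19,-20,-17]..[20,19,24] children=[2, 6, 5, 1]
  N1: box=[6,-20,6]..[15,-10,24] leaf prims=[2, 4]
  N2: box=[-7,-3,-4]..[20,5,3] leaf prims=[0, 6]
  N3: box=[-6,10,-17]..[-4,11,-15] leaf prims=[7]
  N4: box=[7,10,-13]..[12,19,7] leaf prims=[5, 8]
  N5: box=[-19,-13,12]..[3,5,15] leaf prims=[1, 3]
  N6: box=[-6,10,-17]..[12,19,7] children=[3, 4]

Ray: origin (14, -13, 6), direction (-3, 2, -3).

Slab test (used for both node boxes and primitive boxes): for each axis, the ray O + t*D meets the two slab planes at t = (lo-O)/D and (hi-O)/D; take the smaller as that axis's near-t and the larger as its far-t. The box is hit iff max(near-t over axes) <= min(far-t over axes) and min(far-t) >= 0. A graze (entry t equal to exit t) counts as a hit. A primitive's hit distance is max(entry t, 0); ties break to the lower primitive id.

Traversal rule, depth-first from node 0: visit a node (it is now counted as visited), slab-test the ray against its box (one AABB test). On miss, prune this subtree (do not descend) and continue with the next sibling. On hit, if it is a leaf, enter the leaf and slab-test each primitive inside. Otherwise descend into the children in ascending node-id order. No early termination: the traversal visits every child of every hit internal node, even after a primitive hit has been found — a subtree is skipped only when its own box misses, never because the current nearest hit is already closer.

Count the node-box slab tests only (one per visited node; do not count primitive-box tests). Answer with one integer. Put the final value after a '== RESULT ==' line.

Trace the traversal:
N0 x:[-2,11] y:[-7/2,16] z:[-6,23/3] -> hit [-2,23/3], descend [1, 2, 5, 6]
  N1 x:[-1/3,8/3] y:[-7/2,3/2] z:[-6,0] -> hit [-1/3,0] leaf, test {P2(miss), P4(miss)}
  N2 x:[-2,7] y:[5,9] z:[1,10/3] -> miss, prune
  N5 x:[11/3,11] y:[0,9] z:[-3,-2] -> miss, prune
  N6 x:[2/3,20/3] y:[23/2,16] z:[-1/3,23/3] -> miss, prune

order=[0, 1, 2, 5, 6]  |boxes|=5  |leaves|=1  hit=miss

== RESULT ==
5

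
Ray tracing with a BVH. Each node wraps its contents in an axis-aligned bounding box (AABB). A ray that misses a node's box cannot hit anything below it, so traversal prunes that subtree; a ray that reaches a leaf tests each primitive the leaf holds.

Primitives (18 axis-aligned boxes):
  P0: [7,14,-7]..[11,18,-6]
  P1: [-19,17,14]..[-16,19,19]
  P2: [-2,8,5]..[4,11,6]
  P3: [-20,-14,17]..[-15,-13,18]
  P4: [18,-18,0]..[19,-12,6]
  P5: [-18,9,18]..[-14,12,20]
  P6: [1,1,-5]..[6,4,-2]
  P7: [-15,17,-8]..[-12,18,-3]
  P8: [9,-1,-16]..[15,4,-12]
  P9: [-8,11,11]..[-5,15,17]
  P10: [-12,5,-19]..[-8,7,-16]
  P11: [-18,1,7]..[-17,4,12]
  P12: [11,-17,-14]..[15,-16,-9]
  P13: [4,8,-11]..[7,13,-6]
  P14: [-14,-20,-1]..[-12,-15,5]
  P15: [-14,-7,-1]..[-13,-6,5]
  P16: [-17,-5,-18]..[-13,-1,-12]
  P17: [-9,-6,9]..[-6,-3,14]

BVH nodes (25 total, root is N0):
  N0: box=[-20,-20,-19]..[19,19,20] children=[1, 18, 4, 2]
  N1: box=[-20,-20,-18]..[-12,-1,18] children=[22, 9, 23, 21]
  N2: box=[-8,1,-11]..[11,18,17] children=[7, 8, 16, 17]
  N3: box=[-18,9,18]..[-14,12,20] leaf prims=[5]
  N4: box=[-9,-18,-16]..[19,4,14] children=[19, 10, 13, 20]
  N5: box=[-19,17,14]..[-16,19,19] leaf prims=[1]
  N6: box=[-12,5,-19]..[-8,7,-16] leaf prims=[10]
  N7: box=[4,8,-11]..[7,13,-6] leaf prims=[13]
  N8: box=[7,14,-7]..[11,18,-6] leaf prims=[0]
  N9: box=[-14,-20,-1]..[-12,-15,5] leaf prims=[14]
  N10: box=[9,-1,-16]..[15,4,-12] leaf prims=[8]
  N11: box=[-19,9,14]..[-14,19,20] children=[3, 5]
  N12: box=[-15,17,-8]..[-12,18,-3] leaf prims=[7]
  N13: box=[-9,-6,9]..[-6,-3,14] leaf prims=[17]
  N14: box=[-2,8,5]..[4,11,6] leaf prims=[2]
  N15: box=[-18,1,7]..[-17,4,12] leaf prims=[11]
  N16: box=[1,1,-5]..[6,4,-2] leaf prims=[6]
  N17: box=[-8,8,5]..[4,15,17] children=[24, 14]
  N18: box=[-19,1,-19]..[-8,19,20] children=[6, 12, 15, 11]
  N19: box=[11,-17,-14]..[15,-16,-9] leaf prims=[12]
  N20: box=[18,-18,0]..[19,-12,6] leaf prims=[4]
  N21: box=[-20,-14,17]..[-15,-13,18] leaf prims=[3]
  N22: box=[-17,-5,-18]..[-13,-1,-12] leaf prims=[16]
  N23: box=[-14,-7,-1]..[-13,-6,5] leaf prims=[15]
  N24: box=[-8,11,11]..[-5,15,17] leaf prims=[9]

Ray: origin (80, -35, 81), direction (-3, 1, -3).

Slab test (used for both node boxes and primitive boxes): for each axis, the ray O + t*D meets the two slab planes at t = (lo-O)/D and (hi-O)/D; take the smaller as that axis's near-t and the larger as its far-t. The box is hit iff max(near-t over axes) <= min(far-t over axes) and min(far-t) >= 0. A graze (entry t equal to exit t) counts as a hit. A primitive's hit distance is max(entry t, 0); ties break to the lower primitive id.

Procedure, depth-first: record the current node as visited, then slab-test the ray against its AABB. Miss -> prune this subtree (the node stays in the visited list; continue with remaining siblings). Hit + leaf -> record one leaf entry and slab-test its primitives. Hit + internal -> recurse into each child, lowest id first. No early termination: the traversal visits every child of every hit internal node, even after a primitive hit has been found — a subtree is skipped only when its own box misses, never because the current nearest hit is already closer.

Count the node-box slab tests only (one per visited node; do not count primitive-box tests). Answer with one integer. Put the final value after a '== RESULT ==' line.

Trace the traversal:
N0 x:[61/3,100/3] y:[15,54] z:[61/3,100/3] -> hit [61/3,100/3], descend [1, 2, 4, 18]
  N1 x:[92/3,100/3] y:[15,34] z:[21,33] -> hit [92/3,33], descend [9, 21, 22, 23]
    N9 x:[92/3,94/3] y:[15,20] z:[76/3,82/3] -> miss, prune
    N21 x:[95/3,100/3] y:[21,22] z:[21,64/3] -> miss, prune
    N22 x:[31,97/3] y:[30,34] z:[31,33] -> hit [31,97/3] leaf, test {P16@t=31}
    N23 x:[31,94/3] y:[28,29] z:[76/3,82/3] -> miss, prune
  N2 x:[23,88/3] y:[36,53] z:[64/3,92/3] -> miss, prune
  N4 x:[61/3,89/3] y:[17,39] z:[67/3,97/3] -> hit [67/3,89/3], descend [10, 13, 19, 20]
    N10 x:[65/3,71/3] y:[34,39] z:[31,97/3] -> miss, prune
    N13 x:[86/3,89/3] y:[29,32] z:[67/3,24] -> miss, prune
    N19 x:[65/3,23] y:[18,19] z:[30,95/3] -> miss, prune
    N20 x:[61/3,62/3] y:[17,23] z:[25,27] -> miss, prune
  N18 x:[88/3,33] y:[36,54] z:[61/3,100/3] -> miss, prune

Summary -> nodes [0, 1, 9, 21, 22, 23, 2, 4, 10, 13, 19, 20, 18]; box-tests=13; leaf-entries=1; first=P16

== RESULT ==
13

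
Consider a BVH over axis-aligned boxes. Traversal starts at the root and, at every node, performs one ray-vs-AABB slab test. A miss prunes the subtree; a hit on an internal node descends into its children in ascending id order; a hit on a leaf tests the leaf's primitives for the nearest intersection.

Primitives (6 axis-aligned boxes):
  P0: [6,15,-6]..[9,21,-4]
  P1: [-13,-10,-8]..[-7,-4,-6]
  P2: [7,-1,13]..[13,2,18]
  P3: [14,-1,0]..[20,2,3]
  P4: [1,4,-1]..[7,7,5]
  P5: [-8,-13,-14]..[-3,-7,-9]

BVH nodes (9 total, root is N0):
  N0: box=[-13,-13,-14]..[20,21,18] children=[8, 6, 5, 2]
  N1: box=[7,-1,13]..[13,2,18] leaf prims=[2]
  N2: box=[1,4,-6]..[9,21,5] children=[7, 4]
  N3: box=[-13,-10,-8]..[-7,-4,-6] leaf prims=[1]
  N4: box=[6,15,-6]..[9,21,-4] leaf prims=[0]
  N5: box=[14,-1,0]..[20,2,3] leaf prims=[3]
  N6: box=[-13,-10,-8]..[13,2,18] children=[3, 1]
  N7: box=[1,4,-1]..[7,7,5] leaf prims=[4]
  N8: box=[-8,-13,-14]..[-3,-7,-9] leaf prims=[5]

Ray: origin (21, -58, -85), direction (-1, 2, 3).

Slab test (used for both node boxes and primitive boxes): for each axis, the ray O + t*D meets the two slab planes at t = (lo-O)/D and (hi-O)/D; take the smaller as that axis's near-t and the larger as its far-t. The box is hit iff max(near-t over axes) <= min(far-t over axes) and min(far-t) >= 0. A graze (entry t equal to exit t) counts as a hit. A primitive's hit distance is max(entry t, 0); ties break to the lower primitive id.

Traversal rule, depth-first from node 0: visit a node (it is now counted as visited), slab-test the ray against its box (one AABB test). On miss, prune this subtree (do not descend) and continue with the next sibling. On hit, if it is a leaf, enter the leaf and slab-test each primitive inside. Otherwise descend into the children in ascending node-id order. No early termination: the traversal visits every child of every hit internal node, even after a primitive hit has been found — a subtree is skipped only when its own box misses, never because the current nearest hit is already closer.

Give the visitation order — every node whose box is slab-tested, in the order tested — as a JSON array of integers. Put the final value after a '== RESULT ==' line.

Traverse from the root:
N0 x:[1,34] y:[45/2,79/2] z:[71/3,103/3] -> hit [71/3,34], descend [2, 5, 6, 8]
  N2 x:[12,20] y:[31,79/2] z:[79/3,30] -> miss, prune
  N5 x:[1,7] y:[57/2,30] z:[85/3,88/3] -> miss, prune
  N6 x:[8,34] y:[24,30] z:[77/3,103/3] -> hit [77/3,30], descend [1, 3]
    N1 x:[8,14] y:[57/2,30] z:[98/3,103/3] -> miss, prune
    N3 x:[28,34] y:[24,27] z:[77/3,79/3] -> miss, prune
  N8 x:[24,29] y:[45/2,51/2] z:[71/3,76/3] -> hit [24,76/3] leaf, test {P5@t=24}

Visited [0, 2, 5, 6, 1, 3, 8]. Tests: 7 box, 1 leaf. Nearest: P5.

== RESULT ==
[0, 2, 5, 6, 1, 3, 8]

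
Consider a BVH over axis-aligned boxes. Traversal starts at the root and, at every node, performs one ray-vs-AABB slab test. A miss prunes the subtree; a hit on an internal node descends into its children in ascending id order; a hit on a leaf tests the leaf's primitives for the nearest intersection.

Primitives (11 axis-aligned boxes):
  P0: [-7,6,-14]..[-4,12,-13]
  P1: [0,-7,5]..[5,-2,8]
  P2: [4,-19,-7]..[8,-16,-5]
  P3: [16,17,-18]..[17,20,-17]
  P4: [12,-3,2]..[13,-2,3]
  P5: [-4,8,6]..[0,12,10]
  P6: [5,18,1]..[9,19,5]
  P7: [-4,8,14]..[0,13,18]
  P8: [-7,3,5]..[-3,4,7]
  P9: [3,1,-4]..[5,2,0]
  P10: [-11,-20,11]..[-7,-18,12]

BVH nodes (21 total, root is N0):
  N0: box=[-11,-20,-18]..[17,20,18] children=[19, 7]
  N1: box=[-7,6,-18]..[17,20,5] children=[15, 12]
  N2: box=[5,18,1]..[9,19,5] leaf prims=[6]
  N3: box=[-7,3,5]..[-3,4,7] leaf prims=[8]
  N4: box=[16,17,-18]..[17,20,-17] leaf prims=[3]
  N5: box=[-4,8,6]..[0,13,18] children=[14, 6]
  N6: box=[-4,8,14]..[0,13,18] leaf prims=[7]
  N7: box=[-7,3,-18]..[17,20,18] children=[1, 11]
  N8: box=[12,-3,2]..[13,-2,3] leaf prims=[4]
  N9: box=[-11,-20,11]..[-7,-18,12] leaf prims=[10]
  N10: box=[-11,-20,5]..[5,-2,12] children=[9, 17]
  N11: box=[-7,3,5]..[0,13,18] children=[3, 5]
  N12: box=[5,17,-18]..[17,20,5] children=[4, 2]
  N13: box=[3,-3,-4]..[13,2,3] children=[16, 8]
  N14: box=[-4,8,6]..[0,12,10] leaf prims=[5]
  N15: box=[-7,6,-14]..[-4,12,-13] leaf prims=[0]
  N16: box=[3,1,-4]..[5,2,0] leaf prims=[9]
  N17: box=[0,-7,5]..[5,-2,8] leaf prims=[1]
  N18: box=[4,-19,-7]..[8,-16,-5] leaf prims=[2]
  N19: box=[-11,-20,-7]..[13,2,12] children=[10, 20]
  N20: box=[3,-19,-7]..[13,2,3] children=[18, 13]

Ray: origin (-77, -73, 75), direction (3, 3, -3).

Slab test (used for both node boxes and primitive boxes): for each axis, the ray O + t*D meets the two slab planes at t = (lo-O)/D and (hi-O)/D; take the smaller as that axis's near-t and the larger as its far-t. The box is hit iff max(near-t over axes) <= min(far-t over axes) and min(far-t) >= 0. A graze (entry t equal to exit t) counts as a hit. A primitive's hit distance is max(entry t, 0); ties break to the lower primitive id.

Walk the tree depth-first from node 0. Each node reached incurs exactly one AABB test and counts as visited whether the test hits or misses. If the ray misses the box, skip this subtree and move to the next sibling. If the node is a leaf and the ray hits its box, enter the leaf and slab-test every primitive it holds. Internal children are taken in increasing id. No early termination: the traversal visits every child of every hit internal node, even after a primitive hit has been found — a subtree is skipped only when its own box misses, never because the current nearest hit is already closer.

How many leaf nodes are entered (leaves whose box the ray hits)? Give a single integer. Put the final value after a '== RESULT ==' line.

Walk:
N0 x:[22,94/3] y:[53/3,31] z:[19,31] -> hit [22,31], descend [7, 19]
  N7 x:[70/3,94/3] y:[76/3,31] z:[19,31] -> hit [76/3,31], descend [1, 11]
    N1 x:[70/3,94/3] y:[79/3,31] z:[70/3,31] -> hit [79/3,31], descend [12, 15]
      N12 x:[82/3,94/3] y:[30,31] z:[70/3,31] -> hit [30,31], descend [2, 4]
        N2 x:[82/3,86/3] y:[91/3,92/3] z:[70/3,74/3] -> miss, prune
        N4 x:[31,94/3] y:[30,31] z:[92/3,31] -> hit [31,31] leaf, test {P3@t=31}
      N15 x:[70/3,73/3] y:[79/3,85/3] z:[88/3,89/3] -> miss, prune
    N11 x:[70/3,77/3] y:[76/3,86/3] z:[19,70/3] -> miss, prune
  N19 x:[22,30] y:[53/3,25] z:[21,82/3] -> hit [22,25], descend [10, 20]
    N10 x:[22,82/3] y:[53/3,71/3] z:[21,70/3] -> hit [22,70/3], descend [9, 17]
      N9 x:[22,70/3] y:[53/3,55/3] z:[21,64/3] -> miss, prune
      N17 x:[77/3,82/3] y:[22,71/3] z:[67/3,70/3] -> miss, prune
    N20 x:[80/3,30] y:[18,25] z:[24,82/3] -> miss, prune

Visited [0, 7, 1, 12, 2, 4, 15, 11, 19, 10, 9, 17, 20]. Tests: 13 box, 1 leaf. Nearest: P3.

== RESULT ==
1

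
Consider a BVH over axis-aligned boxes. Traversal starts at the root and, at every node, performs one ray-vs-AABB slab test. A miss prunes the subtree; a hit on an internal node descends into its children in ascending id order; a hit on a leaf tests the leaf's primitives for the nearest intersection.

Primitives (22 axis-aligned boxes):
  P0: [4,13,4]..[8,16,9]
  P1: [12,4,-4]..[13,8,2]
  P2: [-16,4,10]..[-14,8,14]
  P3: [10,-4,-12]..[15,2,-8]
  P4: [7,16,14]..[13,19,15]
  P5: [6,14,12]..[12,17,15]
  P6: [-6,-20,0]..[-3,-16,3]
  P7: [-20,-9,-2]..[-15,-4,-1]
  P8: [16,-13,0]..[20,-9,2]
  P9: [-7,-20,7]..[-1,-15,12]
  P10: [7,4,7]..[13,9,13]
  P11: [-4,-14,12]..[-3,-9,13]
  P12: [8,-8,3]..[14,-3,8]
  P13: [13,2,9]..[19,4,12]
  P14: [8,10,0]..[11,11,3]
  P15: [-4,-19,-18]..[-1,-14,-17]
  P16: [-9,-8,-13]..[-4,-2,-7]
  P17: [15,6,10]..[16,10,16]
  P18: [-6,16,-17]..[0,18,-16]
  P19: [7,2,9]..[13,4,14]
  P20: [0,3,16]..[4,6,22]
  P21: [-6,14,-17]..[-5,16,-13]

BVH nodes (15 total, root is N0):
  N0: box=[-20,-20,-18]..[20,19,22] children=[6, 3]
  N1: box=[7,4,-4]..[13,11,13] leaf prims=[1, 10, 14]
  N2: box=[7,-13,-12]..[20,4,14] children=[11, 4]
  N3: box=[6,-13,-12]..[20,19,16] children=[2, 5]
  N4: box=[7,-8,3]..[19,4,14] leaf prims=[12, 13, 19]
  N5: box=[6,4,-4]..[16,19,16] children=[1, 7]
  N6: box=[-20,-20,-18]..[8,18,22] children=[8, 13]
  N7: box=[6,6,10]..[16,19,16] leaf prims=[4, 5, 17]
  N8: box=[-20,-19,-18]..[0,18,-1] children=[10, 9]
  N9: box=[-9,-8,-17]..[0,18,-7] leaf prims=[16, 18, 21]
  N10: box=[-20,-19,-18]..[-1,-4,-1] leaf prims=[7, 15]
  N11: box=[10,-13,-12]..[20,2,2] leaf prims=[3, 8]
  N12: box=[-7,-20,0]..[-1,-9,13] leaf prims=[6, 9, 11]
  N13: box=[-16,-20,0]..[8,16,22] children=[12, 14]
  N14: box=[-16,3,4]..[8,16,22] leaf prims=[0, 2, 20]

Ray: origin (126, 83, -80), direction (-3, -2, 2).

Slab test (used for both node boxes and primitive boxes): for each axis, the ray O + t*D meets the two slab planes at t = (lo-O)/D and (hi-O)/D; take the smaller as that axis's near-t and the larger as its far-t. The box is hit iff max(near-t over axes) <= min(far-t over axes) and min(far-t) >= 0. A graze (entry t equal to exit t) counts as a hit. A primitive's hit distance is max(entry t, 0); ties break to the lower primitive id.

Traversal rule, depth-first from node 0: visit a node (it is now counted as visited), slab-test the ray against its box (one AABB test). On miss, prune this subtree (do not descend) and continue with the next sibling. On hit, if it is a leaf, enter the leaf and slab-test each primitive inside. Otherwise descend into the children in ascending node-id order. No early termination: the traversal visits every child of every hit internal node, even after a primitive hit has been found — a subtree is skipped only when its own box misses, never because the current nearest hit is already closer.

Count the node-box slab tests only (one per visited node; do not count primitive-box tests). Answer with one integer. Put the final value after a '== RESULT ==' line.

Walk:
N0 x:[106/3,146/3] y:[32,103/2] z:[31,51] -> hit [106/3,146/3], descend [3, 6]
  N3 x:[106/3,40] y:[32,48] z:[34,48] -> hit [106/3,40], descend [2, 5]
    N2 x:[106/3,119/3] y:[79/2,48] z:[34,47] -> hit [79/2,119/3], descend [4, 11]
      N4 x:[107/3,119/3] y:[79/2,91/2] z:[83/2,47] -> miss, prune
      N11 x:[106/3,116/3] y:[81/2,48] z:[34,41] -> miss, prune
    N5 x:[110/3,40] y:[32,79/2] z:[38,48] -> hit [38,79/2], descend [1, 7]
      N1 x:[113/3,119/3] y:[36,79/2] z:[38,93/2] -> hit [38,79/2] leaf, test {P1@t=38, P10(miss), P14(miss)}
      N7 x:[110/3,40] y:[32,77/2] z:[45,48] -> miss, prune
  N6 x:[118/3,146/3] y:[65/2,103/2] z:[31,51] -> hit [118/3,146/3], descend [8, 13]
    N8 x:[42,146/3] y:[65/2,51] z:[31,79/2] -> miss, prune
    N13 x:[118/3,142/3] y:[67/2,103/2] z:[40,51] -> hit [40,142/3], descend [12, 14]
      N12 x:[127/3,133/3] y:[46,103/2] z:[40,93/2] -> miss, prune
      N14 x:[118/3,142/3] y:[67/2,40] z:[42,51] -> miss, prune

13 AABB tests over nodes [0, 3, 2, 4, 11, 5, 1, 7, 6, 8, 13, 12, 14]; 1 leaf entered; closest P1.

== RESULT ==
13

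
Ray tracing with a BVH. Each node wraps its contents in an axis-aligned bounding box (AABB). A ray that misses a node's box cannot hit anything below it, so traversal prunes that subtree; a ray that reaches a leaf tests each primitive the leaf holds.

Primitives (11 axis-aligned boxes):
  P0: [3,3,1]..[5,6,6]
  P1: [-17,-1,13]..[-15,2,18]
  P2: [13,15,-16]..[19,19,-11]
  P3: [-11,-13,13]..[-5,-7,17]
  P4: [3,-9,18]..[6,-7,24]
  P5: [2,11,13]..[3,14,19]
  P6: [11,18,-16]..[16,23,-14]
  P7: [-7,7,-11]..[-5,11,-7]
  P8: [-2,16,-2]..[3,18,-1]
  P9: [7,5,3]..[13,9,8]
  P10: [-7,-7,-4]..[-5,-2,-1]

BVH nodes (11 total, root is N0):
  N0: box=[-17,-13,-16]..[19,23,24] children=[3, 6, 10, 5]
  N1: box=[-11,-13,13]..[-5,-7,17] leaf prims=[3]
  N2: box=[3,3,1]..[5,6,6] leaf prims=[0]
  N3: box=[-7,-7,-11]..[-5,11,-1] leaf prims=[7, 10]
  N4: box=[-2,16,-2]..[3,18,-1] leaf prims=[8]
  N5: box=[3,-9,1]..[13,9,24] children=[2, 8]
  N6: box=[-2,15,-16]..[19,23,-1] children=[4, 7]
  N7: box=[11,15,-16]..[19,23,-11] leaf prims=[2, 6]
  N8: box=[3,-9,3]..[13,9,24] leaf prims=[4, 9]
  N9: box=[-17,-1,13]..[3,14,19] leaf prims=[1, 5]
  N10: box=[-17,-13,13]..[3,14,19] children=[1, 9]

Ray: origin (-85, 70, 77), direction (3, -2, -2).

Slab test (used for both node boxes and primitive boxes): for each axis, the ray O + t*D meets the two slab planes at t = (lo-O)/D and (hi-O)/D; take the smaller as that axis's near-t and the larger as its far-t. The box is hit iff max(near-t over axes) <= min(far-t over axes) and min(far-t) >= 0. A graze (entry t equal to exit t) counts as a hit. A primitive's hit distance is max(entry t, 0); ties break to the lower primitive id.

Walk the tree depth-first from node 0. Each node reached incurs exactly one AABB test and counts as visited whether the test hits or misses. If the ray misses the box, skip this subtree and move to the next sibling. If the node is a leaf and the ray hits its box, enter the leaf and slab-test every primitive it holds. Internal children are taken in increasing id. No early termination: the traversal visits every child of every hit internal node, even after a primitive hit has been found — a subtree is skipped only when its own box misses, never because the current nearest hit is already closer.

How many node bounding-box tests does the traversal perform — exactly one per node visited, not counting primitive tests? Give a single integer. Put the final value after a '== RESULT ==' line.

Traverse from the root:
N0 x:[68/3,104/3] y:[47/2,83/2] z:[53/2,93/2] -> hit [53/2,104/3], descend [3, 5, 6, 10]
  N3 x:[26,80/3] y:[59/2,77/2] z:[39,44] -> miss, prune
  N5 x:[88/3,98/3] y:[61/2,79/2] z:[53/2,38] -> hit [61/2,98/3], descend [2, 8]
    N2 x:[88/3,30] y:[32,67/2] z:[71/2,38] -> miss, prune
    N8 x:[88/3,98/3] y:[61/2,79/2] z:[53/2,37] -> hit [61/2,98/3] leaf, test {P4(miss), P9(miss)}
  N6 x:[83/3,104/3] y:[47/2,55/2] z:[39,93/2] -> miss, prune
  N10 x:[68/3,88/3] y:[28,83/2] z:[29,32] -> hit [29,88/3], descend [1, 9]
    N1 x:[74/3,80/3] y:[77/2,83/2] z:[30,32] -> miss, prune
    N9 x:[68/3,88/3] y:[28,71/2] z:[29,32] -> hit [29,88/3] leaf, test {P1(miss), P5@t=29}

Summary -> nodes [0, 3, 5, 2, 8, 6, 10, 1, 9]; box-tests=9; leaf-entries=2; first=P5

== RESULT ==
9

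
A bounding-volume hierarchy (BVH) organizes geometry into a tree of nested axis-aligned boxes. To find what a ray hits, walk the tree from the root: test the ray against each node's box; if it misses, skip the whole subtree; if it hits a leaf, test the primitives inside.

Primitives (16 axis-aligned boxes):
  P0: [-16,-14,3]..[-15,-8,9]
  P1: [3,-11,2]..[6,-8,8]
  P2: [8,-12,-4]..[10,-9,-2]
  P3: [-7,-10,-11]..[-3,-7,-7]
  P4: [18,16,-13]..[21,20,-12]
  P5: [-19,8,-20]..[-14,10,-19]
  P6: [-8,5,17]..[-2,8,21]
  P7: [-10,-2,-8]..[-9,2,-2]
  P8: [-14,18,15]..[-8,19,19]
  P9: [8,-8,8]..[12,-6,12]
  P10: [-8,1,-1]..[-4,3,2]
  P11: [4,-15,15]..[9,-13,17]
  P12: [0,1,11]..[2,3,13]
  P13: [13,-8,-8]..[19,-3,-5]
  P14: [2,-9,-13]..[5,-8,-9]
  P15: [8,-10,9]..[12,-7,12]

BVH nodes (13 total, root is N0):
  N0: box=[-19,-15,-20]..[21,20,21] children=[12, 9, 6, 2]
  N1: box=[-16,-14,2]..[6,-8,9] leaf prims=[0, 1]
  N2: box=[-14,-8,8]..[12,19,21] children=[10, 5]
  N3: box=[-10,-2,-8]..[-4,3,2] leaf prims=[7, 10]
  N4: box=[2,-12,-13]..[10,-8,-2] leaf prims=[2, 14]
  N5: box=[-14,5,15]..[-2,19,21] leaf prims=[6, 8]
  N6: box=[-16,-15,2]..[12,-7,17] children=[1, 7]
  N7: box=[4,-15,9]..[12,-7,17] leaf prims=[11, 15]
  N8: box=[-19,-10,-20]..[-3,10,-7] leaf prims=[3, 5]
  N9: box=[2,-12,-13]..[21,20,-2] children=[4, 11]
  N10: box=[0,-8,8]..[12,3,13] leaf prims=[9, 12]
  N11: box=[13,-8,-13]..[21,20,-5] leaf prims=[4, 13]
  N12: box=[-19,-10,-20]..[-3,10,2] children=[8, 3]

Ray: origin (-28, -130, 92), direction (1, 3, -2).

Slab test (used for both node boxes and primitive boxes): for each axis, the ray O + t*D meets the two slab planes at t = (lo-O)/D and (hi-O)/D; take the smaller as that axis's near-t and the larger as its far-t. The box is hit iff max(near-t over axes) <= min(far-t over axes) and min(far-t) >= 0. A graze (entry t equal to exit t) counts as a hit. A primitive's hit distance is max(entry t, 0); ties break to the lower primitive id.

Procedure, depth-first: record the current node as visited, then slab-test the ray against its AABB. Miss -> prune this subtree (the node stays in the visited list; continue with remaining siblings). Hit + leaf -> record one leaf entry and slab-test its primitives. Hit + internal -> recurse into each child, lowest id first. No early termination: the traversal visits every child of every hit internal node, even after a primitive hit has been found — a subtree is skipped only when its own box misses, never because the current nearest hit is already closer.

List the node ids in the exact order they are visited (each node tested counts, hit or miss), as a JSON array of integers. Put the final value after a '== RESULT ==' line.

Walk:
N0 x:[9,49] y:[115/3,50] z:[71/2,56] -> hit [115/3,49], descend [2, 6, 9, 12]
  N2 x:[14,40] y:[122/3,149/3] z:[71/2,42] -> miss, prune
  N6 x:[12,40] y:[115/3,41] z:[75/2,45] -> hit [115/3,40], descend [1, 7]
    N1 x:[12,34] y:[116/3,122/3] z:[83/2,45] -> miss, prune
    N7 x:[32,40] y:[115/3,41] z:[75/2,83/2] -> hit [115/3,40] leaf, test {P11(miss), P15@t=40}
  N9 x:[30,49] y:[118/3,50] z:[47,105/2] -> hit [47,49], descend [4, 11]
    N4 x:[30,38] y:[118/3,122/3] z:[47,105/2] -> miss, prune
    N11 x:[41,49] y:[122/3,50] z:[97/2,105/2] -> hit [97/2,49] leaf, test {P4(miss), P13(miss)}
  N12 x:[9,25] y:[40,140/3] z:[45,56] -> miss, prune

Visited [0, 2, 6, 1, 7, 9, 4, 11, 12]. Tests: 9 box, 2 leaf. Nearest: P15.

== RESULT ==
[0, 2, 6, 1, 7, 9, 4, 11, 12]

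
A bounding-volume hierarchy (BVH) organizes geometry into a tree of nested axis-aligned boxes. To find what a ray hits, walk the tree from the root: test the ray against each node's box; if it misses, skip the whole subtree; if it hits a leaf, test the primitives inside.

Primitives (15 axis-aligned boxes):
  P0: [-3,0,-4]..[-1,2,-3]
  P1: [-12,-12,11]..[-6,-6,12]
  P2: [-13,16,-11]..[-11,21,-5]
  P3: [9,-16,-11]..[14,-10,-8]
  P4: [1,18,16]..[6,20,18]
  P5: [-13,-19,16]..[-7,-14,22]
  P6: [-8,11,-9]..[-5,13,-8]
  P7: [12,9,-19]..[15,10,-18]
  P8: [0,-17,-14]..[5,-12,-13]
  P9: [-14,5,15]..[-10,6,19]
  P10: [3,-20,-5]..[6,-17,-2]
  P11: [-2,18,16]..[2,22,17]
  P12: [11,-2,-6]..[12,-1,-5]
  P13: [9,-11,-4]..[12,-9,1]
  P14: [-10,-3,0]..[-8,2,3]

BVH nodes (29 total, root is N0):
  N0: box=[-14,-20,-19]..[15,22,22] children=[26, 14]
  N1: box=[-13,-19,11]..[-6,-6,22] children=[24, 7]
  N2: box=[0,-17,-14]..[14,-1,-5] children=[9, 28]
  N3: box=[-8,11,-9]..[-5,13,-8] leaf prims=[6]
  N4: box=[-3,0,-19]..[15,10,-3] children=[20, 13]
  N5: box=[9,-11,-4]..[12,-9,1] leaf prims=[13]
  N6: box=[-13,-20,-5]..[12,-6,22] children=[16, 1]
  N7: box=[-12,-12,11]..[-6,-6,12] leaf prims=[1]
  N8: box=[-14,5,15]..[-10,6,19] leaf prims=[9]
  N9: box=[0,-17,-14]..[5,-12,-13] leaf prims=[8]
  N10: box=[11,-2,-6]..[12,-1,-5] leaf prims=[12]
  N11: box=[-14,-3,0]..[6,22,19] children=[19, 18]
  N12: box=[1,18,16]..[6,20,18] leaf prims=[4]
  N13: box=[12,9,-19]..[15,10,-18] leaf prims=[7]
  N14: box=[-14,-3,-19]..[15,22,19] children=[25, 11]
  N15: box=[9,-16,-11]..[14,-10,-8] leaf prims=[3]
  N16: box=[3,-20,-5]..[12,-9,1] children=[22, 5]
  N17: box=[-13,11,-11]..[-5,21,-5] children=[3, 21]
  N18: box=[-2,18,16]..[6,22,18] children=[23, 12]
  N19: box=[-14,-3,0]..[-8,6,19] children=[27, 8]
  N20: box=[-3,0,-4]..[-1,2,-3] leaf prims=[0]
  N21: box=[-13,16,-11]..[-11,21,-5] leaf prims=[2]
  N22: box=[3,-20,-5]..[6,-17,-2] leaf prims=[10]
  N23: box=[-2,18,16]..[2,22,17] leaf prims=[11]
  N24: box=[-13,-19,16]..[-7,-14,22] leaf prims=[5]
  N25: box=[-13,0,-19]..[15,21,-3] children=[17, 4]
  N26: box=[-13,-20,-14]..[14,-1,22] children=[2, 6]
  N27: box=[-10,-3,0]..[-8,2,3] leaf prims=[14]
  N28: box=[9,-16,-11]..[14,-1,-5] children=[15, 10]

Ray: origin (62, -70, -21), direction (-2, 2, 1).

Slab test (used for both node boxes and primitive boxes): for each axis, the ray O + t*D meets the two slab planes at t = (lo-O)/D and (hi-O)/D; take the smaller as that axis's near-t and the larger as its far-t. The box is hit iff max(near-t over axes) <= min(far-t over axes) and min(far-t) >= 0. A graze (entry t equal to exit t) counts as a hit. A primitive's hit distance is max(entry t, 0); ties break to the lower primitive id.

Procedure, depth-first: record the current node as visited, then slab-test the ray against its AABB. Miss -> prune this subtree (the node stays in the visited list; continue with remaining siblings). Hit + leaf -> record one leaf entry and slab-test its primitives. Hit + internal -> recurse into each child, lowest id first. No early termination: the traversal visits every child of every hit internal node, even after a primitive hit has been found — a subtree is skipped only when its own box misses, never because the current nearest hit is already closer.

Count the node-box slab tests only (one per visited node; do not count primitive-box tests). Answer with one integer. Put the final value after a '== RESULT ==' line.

Traverse from the root:
N0 x:[47/2,38] y:[25,46] z:[2,43] -> hit [25,38], descend [14, 26]
  N14 x:[47/2,38] y:[67/2,46] z:[2,40] -> hit [67/2,38], descend [11, 25]
    N11 x:[28,38] y:[67/2,46] z:[21,40] -> hit [67/2,38], descend [18, 19]
      N18 x:[28,32] y:[44,46] z:[37,39] -> miss, prune
      N19 x:[35,38] y:[67/2,38] z:[21,40] -> hit [35,38], descend [8, 27]
        N8 x:[36,38] y:[75/2,38] z:[36,40] -> hit [75/2,38] leaf, test {P9@t=75/2}
        N27 x:[35,36] y:[67/2,36] z:[21,24] -> miss, prune
    N25 x:[47/2,75/2] y:[35,91/2] z:[2,18] -> miss, prune
  N26 x:[24,75/2] y:[25,69/2] z:[7,43] -> hit [25,69/2], descend [2, 6]
    N2 x:[24,31] y:[53/2,69/2] z:[7,16] -> miss, prune
    N6 x:[25,75/2] y:[25,32] z:[16,43] -> hit [25,32], descend [1, 16]
      N1 x:[34,75/2] y:[51/2,32] z:[32,43] -> miss, prune
      N16 x:[25,59/2] y:[25,61/2] z:[16,22] -> miss, prune

Visited [0, 14, 11, 18, 19, 8, 27, 25, 26, 2, 6, 1, 16]. Tests: 13 box, 1 leaf. Nearest: P9.

== RESULT ==
13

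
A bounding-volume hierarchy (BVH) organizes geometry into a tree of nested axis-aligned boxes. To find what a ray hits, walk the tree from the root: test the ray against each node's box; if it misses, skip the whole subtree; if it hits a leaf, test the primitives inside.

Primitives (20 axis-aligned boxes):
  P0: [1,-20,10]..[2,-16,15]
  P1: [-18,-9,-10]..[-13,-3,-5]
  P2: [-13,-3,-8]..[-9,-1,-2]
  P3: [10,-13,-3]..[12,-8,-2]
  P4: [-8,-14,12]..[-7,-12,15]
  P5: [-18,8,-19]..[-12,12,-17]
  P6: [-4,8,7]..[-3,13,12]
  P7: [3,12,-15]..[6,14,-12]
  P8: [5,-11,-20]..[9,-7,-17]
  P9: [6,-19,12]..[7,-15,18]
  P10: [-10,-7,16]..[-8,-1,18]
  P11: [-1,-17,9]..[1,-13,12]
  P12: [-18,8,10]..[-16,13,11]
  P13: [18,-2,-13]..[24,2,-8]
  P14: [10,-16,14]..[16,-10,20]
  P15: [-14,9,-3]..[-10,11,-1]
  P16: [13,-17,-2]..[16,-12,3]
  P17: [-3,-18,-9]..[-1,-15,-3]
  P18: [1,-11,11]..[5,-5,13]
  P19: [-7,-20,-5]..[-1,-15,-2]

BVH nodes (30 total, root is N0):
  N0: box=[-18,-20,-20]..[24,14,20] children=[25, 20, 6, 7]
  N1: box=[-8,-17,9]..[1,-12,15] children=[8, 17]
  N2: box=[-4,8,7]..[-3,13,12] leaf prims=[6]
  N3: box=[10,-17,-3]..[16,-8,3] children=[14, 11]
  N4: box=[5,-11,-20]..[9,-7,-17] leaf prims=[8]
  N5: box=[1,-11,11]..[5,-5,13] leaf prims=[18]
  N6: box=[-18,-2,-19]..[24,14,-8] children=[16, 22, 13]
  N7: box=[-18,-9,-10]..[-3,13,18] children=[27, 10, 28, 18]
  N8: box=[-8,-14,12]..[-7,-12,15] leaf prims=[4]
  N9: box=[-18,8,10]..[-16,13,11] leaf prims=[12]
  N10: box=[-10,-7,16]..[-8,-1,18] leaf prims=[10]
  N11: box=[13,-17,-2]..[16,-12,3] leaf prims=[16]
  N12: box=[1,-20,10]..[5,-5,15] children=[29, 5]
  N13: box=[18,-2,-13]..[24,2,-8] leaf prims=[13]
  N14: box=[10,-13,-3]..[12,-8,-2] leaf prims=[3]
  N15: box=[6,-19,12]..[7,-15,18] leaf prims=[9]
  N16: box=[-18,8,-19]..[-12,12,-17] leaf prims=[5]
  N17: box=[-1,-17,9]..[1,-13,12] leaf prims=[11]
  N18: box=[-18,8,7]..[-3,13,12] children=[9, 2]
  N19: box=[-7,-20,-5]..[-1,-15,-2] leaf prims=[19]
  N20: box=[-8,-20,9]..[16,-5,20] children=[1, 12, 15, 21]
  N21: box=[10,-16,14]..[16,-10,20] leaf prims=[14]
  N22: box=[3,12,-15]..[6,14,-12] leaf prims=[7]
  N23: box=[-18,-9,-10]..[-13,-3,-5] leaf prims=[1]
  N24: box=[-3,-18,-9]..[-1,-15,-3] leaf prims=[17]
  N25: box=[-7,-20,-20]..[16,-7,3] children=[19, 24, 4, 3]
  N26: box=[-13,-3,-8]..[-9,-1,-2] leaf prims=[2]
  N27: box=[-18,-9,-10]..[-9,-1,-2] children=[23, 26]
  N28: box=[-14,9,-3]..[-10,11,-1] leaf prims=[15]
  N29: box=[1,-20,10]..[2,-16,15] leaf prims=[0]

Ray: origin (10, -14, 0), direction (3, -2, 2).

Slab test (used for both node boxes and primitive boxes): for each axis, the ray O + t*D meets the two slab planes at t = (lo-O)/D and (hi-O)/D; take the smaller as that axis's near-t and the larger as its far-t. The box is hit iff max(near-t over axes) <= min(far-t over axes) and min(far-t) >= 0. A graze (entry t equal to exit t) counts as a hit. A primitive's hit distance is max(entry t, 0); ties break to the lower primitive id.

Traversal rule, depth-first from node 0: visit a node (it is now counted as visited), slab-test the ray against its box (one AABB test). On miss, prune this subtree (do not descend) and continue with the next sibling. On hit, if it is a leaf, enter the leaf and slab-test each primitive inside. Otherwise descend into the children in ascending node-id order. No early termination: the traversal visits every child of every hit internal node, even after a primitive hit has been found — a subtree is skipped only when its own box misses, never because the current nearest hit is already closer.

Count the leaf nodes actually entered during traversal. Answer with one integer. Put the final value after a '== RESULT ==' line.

Trace the traversal:
N0 x:[-28/3,14/3] y:[-14,3] z:[-10,10] -> hit [-28/3,3], descend [6, 7, 20, 25]
  N6 x:[-28/3,14/3] y:[-14,-6] z:[-19/2,-4] -> miss, prune
  N7 x:[-28/3,-13/3] y:[-27/2,-5/2] z:[-5,9] -> miss, prune
  N20 x:[-6,2] y:[-9/2,3] z:[9/2,10] -> miss, prune
  N25 x:[-17/3,2] y:[-7/2,3] z:[-10,3/2] -> hit [-7/2,3/2], descend [3, 4, 19, 24]
    N3 x:[0,2] y:[-3,3/2] z:[-3/2,3/2] -> hit [0,3/2], descend [11, 14]
      N11 x:[1,2] y:[-1,3/2] z:[-1,3/2] -> hit [1,3/2] leaf, test {P16@t=1}
      N14 x:[0,2/3] y:[-3,-1/2] z:[-3/2,-1] -> miss, prune
    N4 x:[-5/3,-1/3] y:[-7/2,-3/2] z:[-10,-17/2] -> miss, prune
    N19 x:[-17/3,-11/3] y:[1/2,3] z:[-5/2,-1] -> miss, prune
    N24 x:[-13/3,-11/3] y:[1/2,2] z:[-9/2,-3/2] -> miss, prune

Visited [0, 6, 7, 20, 25, 3, 11, 14, 4, 19, 24]. Tests: 11 box, 1 leaf. Nearest: P16.

== RESULT ==
1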